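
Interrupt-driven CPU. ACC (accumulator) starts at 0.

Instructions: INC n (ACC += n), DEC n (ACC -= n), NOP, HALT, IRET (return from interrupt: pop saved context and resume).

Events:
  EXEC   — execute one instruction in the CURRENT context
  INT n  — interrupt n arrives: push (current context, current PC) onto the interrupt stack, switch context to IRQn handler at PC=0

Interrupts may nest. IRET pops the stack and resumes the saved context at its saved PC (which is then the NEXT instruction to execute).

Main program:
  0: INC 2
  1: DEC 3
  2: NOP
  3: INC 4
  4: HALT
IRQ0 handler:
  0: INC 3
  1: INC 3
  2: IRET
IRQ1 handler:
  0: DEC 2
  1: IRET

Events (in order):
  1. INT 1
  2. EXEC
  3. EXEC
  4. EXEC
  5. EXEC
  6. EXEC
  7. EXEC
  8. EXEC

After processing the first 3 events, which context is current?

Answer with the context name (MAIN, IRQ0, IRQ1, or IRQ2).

Answer: MAIN

Derivation:
Event 1 (INT 1): INT 1 arrives: push (MAIN, PC=0), enter IRQ1 at PC=0 (depth now 1)
Event 2 (EXEC): [IRQ1] PC=0: DEC 2 -> ACC=-2
Event 3 (EXEC): [IRQ1] PC=1: IRET -> resume MAIN at PC=0 (depth now 0)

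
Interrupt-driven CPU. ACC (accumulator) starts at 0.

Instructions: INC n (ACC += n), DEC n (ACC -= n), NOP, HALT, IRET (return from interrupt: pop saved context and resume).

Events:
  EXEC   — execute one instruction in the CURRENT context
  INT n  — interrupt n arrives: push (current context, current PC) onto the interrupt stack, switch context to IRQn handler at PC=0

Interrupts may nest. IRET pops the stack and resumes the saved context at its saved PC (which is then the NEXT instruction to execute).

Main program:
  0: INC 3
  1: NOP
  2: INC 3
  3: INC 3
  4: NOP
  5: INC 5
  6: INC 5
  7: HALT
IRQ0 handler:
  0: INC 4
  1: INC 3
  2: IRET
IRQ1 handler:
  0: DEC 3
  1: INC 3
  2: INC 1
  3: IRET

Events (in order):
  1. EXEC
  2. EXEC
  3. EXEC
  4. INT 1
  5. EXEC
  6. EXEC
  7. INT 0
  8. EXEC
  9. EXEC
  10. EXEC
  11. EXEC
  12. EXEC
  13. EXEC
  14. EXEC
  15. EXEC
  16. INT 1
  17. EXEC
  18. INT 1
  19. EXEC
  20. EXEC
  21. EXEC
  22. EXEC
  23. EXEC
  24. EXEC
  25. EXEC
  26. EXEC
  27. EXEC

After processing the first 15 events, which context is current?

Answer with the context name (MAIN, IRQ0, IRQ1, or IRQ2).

Answer: MAIN

Derivation:
Event 1 (EXEC): [MAIN] PC=0: INC 3 -> ACC=3
Event 2 (EXEC): [MAIN] PC=1: NOP
Event 3 (EXEC): [MAIN] PC=2: INC 3 -> ACC=6
Event 4 (INT 1): INT 1 arrives: push (MAIN, PC=3), enter IRQ1 at PC=0 (depth now 1)
Event 5 (EXEC): [IRQ1] PC=0: DEC 3 -> ACC=3
Event 6 (EXEC): [IRQ1] PC=1: INC 3 -> ACC=6
Event 7 (INT 0): INT 0 arrives: push (IRQ1, PC=2), enter IRQ0 at PC=0 (depth now 2)
Event 8 (EXEC): [IRQ0] PC=0: INC 4 -> ACC=10
Event 9 (EXEC): [IRQ0] PC=1: INC 3 -> ACC=13
Event 10 (EXEC): [IRQ0] PC=2: IRET -> resume IRQ1 at PC=2 (depth now 1)
Event 11 (EXEC): [IRQ1] PC=2: INC 1 -> ACC=14
Event 12 (EXEC): [IRQ1] PC=3: IRET -> resume MAIN at PC=3 (depth now 0)
Event 13 (EXEC): [MAIN] PC=3: INC 3 -> ACC=17
Event 14 (EXEC): [MAIN] PC=4: NOP
Event 15 (EXEC): [MAIN] PC=5: INC 5 -> ACC=22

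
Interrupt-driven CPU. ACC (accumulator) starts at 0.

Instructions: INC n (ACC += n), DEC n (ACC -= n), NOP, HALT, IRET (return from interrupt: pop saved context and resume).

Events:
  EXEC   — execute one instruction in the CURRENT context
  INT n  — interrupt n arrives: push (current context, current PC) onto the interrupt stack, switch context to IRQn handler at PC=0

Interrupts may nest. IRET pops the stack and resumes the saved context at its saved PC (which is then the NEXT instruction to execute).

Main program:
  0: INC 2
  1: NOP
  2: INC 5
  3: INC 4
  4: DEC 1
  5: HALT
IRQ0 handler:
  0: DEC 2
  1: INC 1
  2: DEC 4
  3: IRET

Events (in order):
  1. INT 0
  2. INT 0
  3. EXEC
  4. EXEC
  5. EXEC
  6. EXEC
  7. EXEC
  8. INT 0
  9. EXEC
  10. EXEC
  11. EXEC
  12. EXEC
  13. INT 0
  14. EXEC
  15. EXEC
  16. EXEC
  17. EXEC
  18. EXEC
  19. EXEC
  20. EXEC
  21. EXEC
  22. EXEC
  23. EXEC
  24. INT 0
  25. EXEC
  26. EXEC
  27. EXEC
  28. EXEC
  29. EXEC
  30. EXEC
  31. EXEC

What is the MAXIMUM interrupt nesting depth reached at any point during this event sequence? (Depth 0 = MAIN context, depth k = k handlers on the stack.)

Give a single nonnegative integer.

Answer: 2

Derivation:
Event 1 (INT 0): INT 0 arrives: push (MAIN, PC=0), enter IRQ0 at PC=0 (depth now 1) [depth=1]
Event 2 (INT 0): INT 0 arrives: push (IRQ0, PC=0), enter IRQ0 at PC=0 (depth now 2) [depth=2]
Event 3 (EXEC): [IRQ0] PC=0: DEC 2 -> ACC=-2 [depth=2]
Event 4 (EXEC): [IRQ0] PC=1: INC 1 -> ACC=-1 [depth=2]
Event 5 (EXEC): [IRQ0] PC=2: DEC 4 -> ACC=-5 [depth=2]
Event 6 (EXEC): [IRQ0] PC=3: IRET -> resume IRQ0 at PC=0 (depth now 1) [depth=1]
Event 7 (EXEC): [IRQ0] PC=0: DEC 2 -> ACC=-7 [depth=1]
Event 8 (INT 0): INT 0 arrives: push (IRQ0, PC=1), enter IRQ0 at PC=0 (depth now 2) [depth=2]
Event 9 (EXEC): [IRQ0] PC=0: DEC 2 -> ACC=-9 [depth=2]
Event 10 (EXEC): [IRQ0] PC=1: INC 1 -> ACC=-8 [depth=2]
Event 11 (EXEC): [IRQ0] PC=2: DEC 4 -> ACC=-12 [depth=2]
Event 12 (EXEC): [IRQ0] PC=3: IRET -> resume IRQ0 at PC=1 (depth now 1) [depth=1]
Event 13 (INT 0): INT 0 arrives: push (IRQ0, PC=1), enter IRQ0 at PC=0 (depth now 2) [depth=2]
Event 14 (EXEC): [IRQ0] PC=0: DEC 2 -> ACC=-14 [depth=2]
Event 15 (EXEC): [IRQ0] PC=1: INC 1 -> ACC=-13 [depth=2]
Event 16 (EXEC): [IRQ0] PC=2: DEC 4 -> ACC=-17 [depth=2]
Event 17 (EXEC): [IRQ0] PC=3: IRET -> resume IRQ0 at PC=1 (depth now 1) [depth=1]
Event 18 (EXEC): [IRQ0] PC=1: INC 1 -> ACC=-16 [depth=1]
Event 19 (EXEC): [IRQ0] PC=2: DEC 4 -> ACC=-20 [depth=1]
Event 20 (EXEC): [IRQ0] PC=3: IRET -> resume MAIN at PC=0 (depth now 0) [depth=0]
Event 21 (EXEC): [MAIN] PC=0: INC 2 -> ACC=-18 [depth=0]
Event 22 (EXEC): [MAIN] PC=1: NOP [depth=0]
Event 23 (EXEC): [MAIN] PC=2: INC 5 -> ACC=-13 [depth=0]
Event 24 (INT 0): INT 0 arrives: push (MAIN, PC=3), enter IRQ0 at PC=0 (depth now 1) [depth=1]
Event 25 (EXEC): [IRQ0] PC=0: DEC 2 -> ACC=-15 [depth=1]
Event 26 (EXEC): [IRQ0] PC=1: INC 1 -> ACC=-14 [depth=1]
Event 27 (EXEC): [IRQ0] PC=2: DEC 4 -> ACC=-18 [depth=1]
Event 28 (EXEC): [IRQ0] PC=3: IRET -> resume MAIN at PC=3 (depth now 0) [depth=0]
Event 29 (EXEC): [MAIN] PC=3: INC 4 -> ACC=-14 [depth=0]
Event 30 (EXEC): [MAIN] PC=4: DEC 1 -> ACC=-15 [depth=0]
Event 31 (EXEC): [MAIN] PC=5: HALT [depth=0]
Max depth observed: 2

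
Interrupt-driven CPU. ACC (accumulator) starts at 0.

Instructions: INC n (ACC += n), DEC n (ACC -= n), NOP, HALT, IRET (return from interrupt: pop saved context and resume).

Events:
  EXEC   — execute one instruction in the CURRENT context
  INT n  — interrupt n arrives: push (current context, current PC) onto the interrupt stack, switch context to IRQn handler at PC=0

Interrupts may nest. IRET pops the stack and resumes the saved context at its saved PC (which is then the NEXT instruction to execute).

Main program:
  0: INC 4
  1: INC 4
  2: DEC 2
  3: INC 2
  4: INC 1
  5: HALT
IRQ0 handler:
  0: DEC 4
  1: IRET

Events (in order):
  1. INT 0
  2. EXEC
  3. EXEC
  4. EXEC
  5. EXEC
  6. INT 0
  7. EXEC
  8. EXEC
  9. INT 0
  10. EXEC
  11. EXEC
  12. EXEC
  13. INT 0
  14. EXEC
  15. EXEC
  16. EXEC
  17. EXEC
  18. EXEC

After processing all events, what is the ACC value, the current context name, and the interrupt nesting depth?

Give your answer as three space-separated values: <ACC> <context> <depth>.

Answer: -7 MAIN 0

Derivation:
Event 1 (INT 0): INT 0 arrives: push (MAIN, PC=0), enter IRQ0 at PC=0 (depth now 1)
Event 2 (EXEC): [IRQ0] PC=0: DEC 4 -> ACC=-4
Event 3 (EXEC): [IRQ0] PC=1: IRET -> resume MAIN at PC=0 (depth now 0)
Event 4 (EXEC): [MAIN] PC=0: INC 4 -> ACC=0
Event 5 (EXEC): [MAIN] PC=1: INC 4 -> ACC=4
Event 6 (INT 0): INT 0 arrives: push (MAIN, PC=2), enter IRQ0 at PC=0 (depth now 1)
Event 7 (EXEC): [IRQ0] PC=0: DEC 4 -> ACC=0
Event 8 (EXEC): [IRQ0] PC=1: IRET -> resume MAIN at PC=2 (depth now 0)
Event 9 (INT 0): INT 0 arrives: push (MAIN, PC=2), enter IRQ0 at PC=0 (depth now 1)
Event 10 (EXEC): [IRQ0] PC=0: DEC 4 -> ACC=-4
Event 11 (EXEC): [IRQ0] PC=1: IRET -> resume MAIN at PC=2 (depth now 0)
Event 12 (EXEC): [MAIN] PC=2: DEC 2 -> ACC=-6
Event 13 (INT 0): INT 0 arrives: push (MAIN, PC=3), enter IRQ0 at PC=0 (depth now 1)
Event 14 (EXEC): [IRQ0] PC=0: DEC 4 -> ACC=-10
Event 15 (EXEC): [IRQ0] PC=1: IRET -> resume MAIN at PC=3 (depth now 0)
Event 16 (EXEC): [MAIN] PC=3: INC 2 -> ACC=-8
Event 17 (EXEC): [MAIN] PC=4: INC 1 -> ACC=-7
Event 18 (EXEC): [MAIN] PC=5: HALT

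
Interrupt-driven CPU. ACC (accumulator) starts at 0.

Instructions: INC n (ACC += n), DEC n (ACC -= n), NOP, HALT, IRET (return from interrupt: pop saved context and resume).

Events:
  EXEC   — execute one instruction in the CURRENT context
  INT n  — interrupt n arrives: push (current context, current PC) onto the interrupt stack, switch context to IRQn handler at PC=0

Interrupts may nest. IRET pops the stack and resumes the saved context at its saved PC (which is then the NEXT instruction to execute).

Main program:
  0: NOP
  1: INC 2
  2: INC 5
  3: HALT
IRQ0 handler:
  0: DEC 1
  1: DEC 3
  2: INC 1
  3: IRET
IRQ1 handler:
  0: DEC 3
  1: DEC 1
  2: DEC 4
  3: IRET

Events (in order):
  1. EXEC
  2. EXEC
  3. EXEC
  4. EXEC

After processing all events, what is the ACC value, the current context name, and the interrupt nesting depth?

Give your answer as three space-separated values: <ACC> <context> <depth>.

Event 1 (EXEC): [MAIN] PC=0: NOP
Event 2 (EXEC): [MAIN] PC=1: INC 2 -> ACC=2
Event 3 (EXEC): [MAIN] PC=2: INC 5 -> ACC=7
Event 4 (EXEC): [MAIN] PC=3: HALT

Answer: 7 MAIN 0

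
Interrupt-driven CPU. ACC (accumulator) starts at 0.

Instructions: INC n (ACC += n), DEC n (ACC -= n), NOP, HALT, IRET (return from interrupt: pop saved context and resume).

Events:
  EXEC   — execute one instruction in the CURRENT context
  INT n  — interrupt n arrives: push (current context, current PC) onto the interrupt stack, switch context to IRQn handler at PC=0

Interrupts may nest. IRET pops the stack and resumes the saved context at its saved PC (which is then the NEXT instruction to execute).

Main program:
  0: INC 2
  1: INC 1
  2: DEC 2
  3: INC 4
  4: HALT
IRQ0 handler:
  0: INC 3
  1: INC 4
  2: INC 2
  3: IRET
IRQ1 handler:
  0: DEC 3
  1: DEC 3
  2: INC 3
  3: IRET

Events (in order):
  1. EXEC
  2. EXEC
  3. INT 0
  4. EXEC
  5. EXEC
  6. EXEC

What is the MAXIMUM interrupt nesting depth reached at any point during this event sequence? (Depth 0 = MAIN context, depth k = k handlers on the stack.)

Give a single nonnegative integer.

Event 1 (EXEC): [MAIN] PC=0: INC 2 -> ACC=2 [depth=0]
Event 2 (EXEC): [MAIN] PC=1: INC 1 -> ACC=3 [depth=0]
Event 3 (INT 0): INT 0 arrives: push (MAIN, PC=2), enter IRQ0 at PC=0 (depth now 1) [depth=1]
Event 4 (EXEC): [IRQ0] PC=0: INC 3 -> ACC=6 [depth=1]
Event 5 (EXEC): [IRQ0] PC=1: INC 4 -> ACC=10 [depth=1]
Event 6 (EXEC): [IRQ0] PC=2: INC 2 -> ACC=12 [depth=1]
Max depth observed: 1

Answer: 1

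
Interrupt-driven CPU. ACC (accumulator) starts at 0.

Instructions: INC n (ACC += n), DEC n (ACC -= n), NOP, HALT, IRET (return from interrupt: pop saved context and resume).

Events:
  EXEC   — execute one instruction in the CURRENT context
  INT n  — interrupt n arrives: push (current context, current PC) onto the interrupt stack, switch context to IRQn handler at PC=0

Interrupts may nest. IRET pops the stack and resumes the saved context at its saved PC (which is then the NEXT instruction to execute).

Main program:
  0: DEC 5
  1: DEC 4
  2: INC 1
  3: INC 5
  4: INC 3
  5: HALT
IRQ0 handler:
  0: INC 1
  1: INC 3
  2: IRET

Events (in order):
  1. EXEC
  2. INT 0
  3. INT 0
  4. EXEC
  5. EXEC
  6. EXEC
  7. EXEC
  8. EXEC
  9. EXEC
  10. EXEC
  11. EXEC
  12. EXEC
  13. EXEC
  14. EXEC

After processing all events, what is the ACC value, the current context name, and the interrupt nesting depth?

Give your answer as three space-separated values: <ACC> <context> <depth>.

Event 1 (EXEC): [MAIN] PC=0: DEC 5 -> ACC=-5
Event 2 (INT 0): INT 0 arrives: push (MAIN, PC=1), enter IRQ0 at PC=0 (depth now 1)
Event 3 (INT 0): INT 0 arrives: push (IRQ0, PC=0), enter IRQ0 at PC=0 (depth now 2)
Event 4 (EXEC): [IRQ0] PC=0: INC 1 -> ACC=-4
Event 5 (EXEC): [IRQ0] PC=1: INC 3 -> ACC=-1
Event 6 (EXEC): [IRQ0] PC=2: IRET -> resume IRQ0 at PC=0 (depth now 1)
Event 7 (EXEC): [IRQ0] PC=0: INC 1 -> ACC=0
Event 8 (EXEC): [IRQ0] PC=1: INC 3 -> ACC=3
Event 9 (EXEC): [IRQ0] PC=2: IRET -> resume MAIN at PC=1 (depth now 0)
Event 10 (EXEC): [MAIN] PC=1: DEC 4 -> ACC=-1
Event 11 (EXEC): [MAIN] PC=2: INC 1 -> ACC=0
Event 12 (EXEC): [MAIN] PC=3: INC 5 -> ACC=5
Event 13 (EXEC): [MAIN] PC=4: INC 3 -> ACC=8
Event 14 (EXEC): [MAIN] PC=5: HALT

Answer: 8 MAIN 0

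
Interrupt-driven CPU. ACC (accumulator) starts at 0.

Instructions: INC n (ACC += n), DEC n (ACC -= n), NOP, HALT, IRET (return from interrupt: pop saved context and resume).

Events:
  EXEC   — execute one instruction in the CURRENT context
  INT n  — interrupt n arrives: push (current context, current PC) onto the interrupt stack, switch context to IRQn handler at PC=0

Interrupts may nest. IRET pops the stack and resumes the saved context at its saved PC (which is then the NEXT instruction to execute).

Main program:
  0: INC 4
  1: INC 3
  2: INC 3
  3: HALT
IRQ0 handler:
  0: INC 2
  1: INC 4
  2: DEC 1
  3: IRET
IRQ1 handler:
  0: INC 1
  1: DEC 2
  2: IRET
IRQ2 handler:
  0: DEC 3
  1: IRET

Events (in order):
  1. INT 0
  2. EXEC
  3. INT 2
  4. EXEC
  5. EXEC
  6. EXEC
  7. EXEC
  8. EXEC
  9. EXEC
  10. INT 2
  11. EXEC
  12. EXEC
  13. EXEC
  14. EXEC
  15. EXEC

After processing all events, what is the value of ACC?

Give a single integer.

Answer: 9

Derivation:
Event 1 (INT 0): INT 0 arrives: push (MAIN, PC=0), enter IRQ0 at PC=0 (depth now 1)
Event 2 (EXEC): [IRQ0] PC=0: INC 2 -> ACC=2
Event 3 (INT 2): INT 2 arrives: push (IRQ0, PC=1), enter IRQ2 at PC=0 (depth now 2)
Event 4 (EXEC): [IRQ2] PC=0: DEC 3 -> ACC=-1
Event 5 (EXEC): [IRQ2] PC=1: IRET -> resume IRQ0 at PC=1 (depth now 1)
Event 6 (EXEC): [IRQ0] PC=1: INC 4 -> ACC=3
Event 7 (EXEC): [IRQ0] PC=2: DEC 1 -> ACC=2
Event 8 (EXEC): [IRQ0] PC=3: IRET -> resume MAIN at PC=0 (depth now 0)
Event 9 (EXEC): [MAIN] PC=0: INC 4 -> ACC=6
Event 10 (INT 2): INT 2 arrives: push (MAIN, PC=1), enter IRQ2 at PC=0 (depth now 1)
Event 11 (EXEC): [IRQ2] PC=0: DEC 3 -> ACC=3
Event 12 (EXEC): [IRQ2] PC=1: IRET -> resume MAIN at PC=1 (depth now 0)
Event 13 (EXEC): [MAIN] PC=1: INC 3 -> ACC=6
Event 14 (EXEC): [MAIN] PC=2: INC 3 -> ACC=9
Event 15 (EXEC): [MAIN] PC=3: HALT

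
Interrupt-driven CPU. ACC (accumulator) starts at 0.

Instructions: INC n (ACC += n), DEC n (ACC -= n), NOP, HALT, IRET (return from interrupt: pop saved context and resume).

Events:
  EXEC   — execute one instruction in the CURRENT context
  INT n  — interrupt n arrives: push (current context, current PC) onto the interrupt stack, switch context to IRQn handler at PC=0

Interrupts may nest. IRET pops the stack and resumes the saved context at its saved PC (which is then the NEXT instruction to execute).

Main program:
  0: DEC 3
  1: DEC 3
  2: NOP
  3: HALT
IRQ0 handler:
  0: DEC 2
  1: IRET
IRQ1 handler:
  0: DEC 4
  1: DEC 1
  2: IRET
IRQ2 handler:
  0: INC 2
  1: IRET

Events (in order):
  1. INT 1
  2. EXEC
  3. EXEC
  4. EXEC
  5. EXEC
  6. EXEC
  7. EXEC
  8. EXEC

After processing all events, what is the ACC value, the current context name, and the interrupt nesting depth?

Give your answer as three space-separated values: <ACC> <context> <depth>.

Event 1 (INT 1): INT 1 arrives: push (MAIN, PC=0), enter IRQ1 at PC=0 (depth now 1)
Event 2 (EXEC): [IRQ1] PC=0: DEC 4 -> ACC=-4
Event 3 (EXEC): [IRQ1] PC=1: DEC 1 -> ACC=-5
Event 4 (EXEC): [IRQ1] PC=2: IRET -> resume MAIN at PC=0 (depth now 0)
Event 5 (EXEC): [MAIN] PC=0: DEC 3 -> ACC=-8
Event 6 (EXEC): [MAIN] PC=1: DEC 3 -> ACC=-11
Event 7 (EXEC): [MAIN] PC=2: NOP
Event 8 (EXEC): [MAIN] PC=3: HALT

Answer: -11 MAIN 0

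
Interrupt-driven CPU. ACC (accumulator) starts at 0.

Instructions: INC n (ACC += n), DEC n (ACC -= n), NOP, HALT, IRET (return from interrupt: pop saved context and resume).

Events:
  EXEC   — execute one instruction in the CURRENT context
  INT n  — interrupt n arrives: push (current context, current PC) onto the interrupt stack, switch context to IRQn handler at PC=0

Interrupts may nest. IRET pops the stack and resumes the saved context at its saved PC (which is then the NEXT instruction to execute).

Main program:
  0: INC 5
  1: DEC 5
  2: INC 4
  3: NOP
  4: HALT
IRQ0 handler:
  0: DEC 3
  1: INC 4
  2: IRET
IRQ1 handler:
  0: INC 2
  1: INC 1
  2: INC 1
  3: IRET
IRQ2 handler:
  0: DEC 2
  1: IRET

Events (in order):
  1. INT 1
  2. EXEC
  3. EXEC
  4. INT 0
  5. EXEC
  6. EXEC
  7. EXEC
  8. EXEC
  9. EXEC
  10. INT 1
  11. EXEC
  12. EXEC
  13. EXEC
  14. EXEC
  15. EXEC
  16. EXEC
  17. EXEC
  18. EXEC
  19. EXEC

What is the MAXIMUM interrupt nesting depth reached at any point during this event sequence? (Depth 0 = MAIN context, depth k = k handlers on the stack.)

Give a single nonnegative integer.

Answer: 2

Derivation:
Event 1 (INT 1): INT 1 arrives: push (MAIN, PC=0), enter IRQ1 at PC=0 (depth now 1) [depth=1]
Event 2 (EXEC): [IRQ1] PC=0: INC 2 -> ACC=2 [depth=1]
Event 3 (EXEC): [IRQ1] PC=1: INC 1 -> ACC=3 [depth=1]
Event 4 (INT 0): INT 0 arrives: push (IRQ1, PC=2), enter IRQ0 at PC=0 (depth now 2) [depth=2]
Event 5 (EXEC): [IRQ0] PC=0: DEC 3 -> ACC=0 [depth=2]
Event 6 (EXEC): [IRQ0] PC=1: INC 4 -> ACC=4 [depth=2]
Event 7 (EXEC): [IRQ0] PC=2: IRET -> resume IRQ1 at PC=2 (depth now 1) [depth=1]
Event 8 (EXEC): [IRQ1] PC=2: INC 1 -> ACC=5 [depth=1]
Event 9 (EXEC): [IRQ1] PC=3: IRET -> resume MAIN at PC=0 (depth now 0) [depth=0]
Event 10 (INT 1): INT 1 arrives: push (MAIN, PC=0), enter IRQ1 at PC=0 (depth now 1) [depth=1]
Event 11 (EXEC): [IRQ1] PC=0: INC 2 -> ACC=7 [depth=1]
Event 12 (EXEC): [IRQ1] PC=1: INC 1 -> ACC=8 [depth=1]
Event 13 (EXEC): [IRQ1] PC=2: INC 1 -> ACC=9 [depth=1]
Event 14 (EXEC): [IRQ1] PC=3: IRET -> resume MAIN at PC=0 (depth now 0) [depth=0]
Event 15 (EXEC): [MAIN] PC=0: INC 5 -> ACC=14 [depth=0]
Event 16 (EXEC): [MAIN] PC=1: DEC 5 -> ACC=9 [depth=0]
Event 17 (EXEC): [MAIN] PC=2: INC 4 -> ACC=13 [depth=0]
Event 18 (EXEC): [MAIN] PC=3: NOP [depth=0]
Event 19 (EXEC): [MAIN] PC=4: HALT [depth=0]
Max depth observed: 2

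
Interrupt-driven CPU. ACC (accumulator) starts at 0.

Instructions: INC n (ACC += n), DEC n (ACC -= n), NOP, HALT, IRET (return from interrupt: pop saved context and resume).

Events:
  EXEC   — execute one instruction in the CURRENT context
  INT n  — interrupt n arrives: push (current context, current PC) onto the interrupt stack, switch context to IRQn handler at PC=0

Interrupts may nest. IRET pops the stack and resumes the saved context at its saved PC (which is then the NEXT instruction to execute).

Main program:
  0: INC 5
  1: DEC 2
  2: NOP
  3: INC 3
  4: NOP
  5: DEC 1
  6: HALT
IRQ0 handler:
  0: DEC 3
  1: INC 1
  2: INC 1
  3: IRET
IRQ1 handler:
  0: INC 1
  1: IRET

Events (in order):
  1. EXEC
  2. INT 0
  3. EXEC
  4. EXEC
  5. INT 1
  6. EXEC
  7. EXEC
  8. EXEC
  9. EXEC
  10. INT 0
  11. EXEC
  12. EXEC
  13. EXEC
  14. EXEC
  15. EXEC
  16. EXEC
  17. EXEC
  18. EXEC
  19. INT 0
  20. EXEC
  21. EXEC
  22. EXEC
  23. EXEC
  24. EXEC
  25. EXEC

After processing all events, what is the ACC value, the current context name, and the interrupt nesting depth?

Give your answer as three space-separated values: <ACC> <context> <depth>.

Answer: 3 MAIN 0

Derivation:
Event 1 (EXEC): [MAIN] PC=0: INC 5 -> ACC=5
Event 2 (INT 0): INT 0 arrives: push (MAIN, PC=1), enter IRQ0 at PC=0 (depth now 1)
Event 3 (EXEC): [IRQ0] PC=0: DEC 3 -> ACC=2
Event 4 (EXEC): [IRQ0] PC=1: INC 1 -> ACC=3
Event 5 (INT 1): INT 1 arrives: push (IRQ0, PC=2), enter IRQ1 at PC=0 (depth now 2)
Event 6 (EXEC): [IRQ1] PC=0: INC 1 -> ACC=4
Event 7 (EXEC): [IRQ1] PC=1: IRET -> resume IRQ0 at PC=2 (depth now 1)
Event 8 (EXEC): [IRQ0] PC=2: INC 1 -> ACC=5
Event 9 (EXEC): [IRQ0] PC=3: IRET -> resume MAIN at PC=1 (depth now 0)
Event 10 (INT 0): INT 0 arrives: push (MAIN, PC=1), enter IRQ0 at PC=0 (depth now 1)
Event 11 (EXEC): [IRQ0] PC=0: DEC 3 -> ACC=2
Event 12 (EXEC): [IRQ0] PC=1: INC 1 -> ACC=3
Event 13 (EXEC): [IRQ0] PC=2: INC 1 -> ACC=4
Event 14 (EXEC): [IRQ0] PC=3: IRET -> resume MAIN at PC=1 (depth now 0)
Event 15 (EXEC): [MAIN] PC=1: DEC 2 -> ACC=2
Event 16 (EXEC): [MAIN] PC=2: NOP
Event 17 (EXEC): [MAIN] PC=3: INC 3 -> ACC=5
Event 18 (EXEC): [MAIN] PC=4: NOP
Event 19 (INT 0): INT 0 arrives: push (MAIN, PC=5), enter IRQ0 at PC=0 (depth now 1)
Event 20 (EXEC): [IRQ0] PC=0: DEC 3 -> ACC=2
Event 21 (EXEC): [IRQ0] PC=1: INC 1 -> ACC=3
Event 22 (EXEC): [IRQ0] PC=2: INC 1 -> ACC=4
Event 23 (EXEC): [IRQ0] PC=3: IRET -> resume MAIN at PC=5 (depth now 0)
Event 24 (EXEC): [MAIN] PC=5: DEC 1 -> ACC=3
Event 25 (EXEC): [MAIN] PC=6: HALT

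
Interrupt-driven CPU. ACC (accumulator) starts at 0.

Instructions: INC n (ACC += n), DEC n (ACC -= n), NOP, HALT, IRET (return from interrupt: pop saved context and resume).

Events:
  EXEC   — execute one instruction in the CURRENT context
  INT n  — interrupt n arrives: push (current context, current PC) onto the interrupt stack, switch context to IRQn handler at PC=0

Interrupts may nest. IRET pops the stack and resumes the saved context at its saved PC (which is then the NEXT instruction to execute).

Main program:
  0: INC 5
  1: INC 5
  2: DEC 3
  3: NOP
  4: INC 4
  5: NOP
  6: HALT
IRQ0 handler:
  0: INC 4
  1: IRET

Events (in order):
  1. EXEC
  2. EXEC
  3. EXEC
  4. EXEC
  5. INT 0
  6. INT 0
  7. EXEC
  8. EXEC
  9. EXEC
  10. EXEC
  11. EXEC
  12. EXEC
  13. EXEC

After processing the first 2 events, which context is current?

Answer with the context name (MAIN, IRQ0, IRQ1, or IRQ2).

Answer: MAIN

Derivation:
Event 1 (EXEC): [MAIN] PC=0: INC 5 -> ACC=5
Event 2 (EXEC): [MAIN] PC=1: INC 5 -> ACC=10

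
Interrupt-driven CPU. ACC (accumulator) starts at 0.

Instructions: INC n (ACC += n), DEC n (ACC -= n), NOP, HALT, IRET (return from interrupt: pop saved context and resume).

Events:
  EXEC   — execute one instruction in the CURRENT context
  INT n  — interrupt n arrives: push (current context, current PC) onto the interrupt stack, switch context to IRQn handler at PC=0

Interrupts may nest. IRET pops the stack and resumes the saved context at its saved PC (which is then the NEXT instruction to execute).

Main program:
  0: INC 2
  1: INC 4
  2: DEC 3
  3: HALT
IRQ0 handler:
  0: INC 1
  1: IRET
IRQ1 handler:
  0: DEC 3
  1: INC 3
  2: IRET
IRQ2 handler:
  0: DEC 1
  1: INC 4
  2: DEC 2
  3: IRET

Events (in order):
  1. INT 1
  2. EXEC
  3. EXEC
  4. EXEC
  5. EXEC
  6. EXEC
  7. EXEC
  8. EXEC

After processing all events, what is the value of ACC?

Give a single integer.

Event 1 (INT 1): INT 1 arrives: push (MAIN, PC=0), enter IRQ1 at PC=0 (depth now 1)
Event 2 (EXEC): [IRQ1] PC=0: DEC 3 -> ACC=-3
Event 3 (EXEC): [IRQ1] PC=1: INC 3 -> ACC=0
Event 4 (EXEC): [IRQ1] PC=2: IRET -> resume MAIN at PC=0 (depth now 0)
Event 5 (EXEC): [MAIN] PC=0: INC 2 -> ACC=2
Event 6 (EXEC): [MAIN] PC=1: INC 4 -> ACC=6
Event 7 (EXEC): [MAIN] PC=2: DEC 3 -> ACC=3
Event 8 (EXEC): [MAIN] PC=3: HALT

Answer: 3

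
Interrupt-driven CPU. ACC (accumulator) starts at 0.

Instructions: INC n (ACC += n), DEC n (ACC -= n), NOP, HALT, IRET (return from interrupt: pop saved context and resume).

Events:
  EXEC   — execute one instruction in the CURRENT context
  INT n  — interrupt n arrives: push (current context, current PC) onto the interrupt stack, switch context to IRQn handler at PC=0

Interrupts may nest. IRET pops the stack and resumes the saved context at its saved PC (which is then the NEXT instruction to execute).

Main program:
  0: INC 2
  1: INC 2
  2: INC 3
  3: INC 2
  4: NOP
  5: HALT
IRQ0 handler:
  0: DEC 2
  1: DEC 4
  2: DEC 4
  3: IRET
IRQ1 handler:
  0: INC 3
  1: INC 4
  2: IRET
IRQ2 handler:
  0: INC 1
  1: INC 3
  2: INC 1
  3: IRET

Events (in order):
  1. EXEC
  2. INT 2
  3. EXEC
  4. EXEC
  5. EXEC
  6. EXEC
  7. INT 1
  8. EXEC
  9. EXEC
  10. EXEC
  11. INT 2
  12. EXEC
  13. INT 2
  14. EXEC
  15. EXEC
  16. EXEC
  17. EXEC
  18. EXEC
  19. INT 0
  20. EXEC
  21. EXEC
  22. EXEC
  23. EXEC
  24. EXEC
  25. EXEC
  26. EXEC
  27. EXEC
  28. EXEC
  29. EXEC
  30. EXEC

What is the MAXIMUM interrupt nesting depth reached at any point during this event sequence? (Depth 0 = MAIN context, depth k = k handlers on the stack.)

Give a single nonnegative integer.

Event 1 (EXEC): [MAIN] PC=0: INC 2 -> ACC=2 [depth=0]
Event 2 (INT 2): INT 2 arrives: push (MAIN, PC=1), enter IRQ2 at PC=0 (depth now 1) [depth=1]
Event 3 (EXEC): [IRQ2] PC=0: INC 1 -> ACC=3 [depth=1]
Event 4 (EXEC): [IRQ2] PC=1: INC 3 -> ACC=6 [depth=1]
Event 5 (EXEC): [IRQ2] PC=2: INC 1 -> ACC=7 [depth=1]
Event 6 (EXEC): [IRQ2] PC=3: IRET -> resume MAIN at PC=1 (depth now 0) [depth=0]
Event 7 (INT 1): INT 1 arrives: push (MAIN, PC=1), enter IRQ1 at PC=0 (depth now 1) [depth=1]
Event 8 (EXEC): [IRQ1] PC=0: INC 3 -> ACC=10 [depth=1]
Event 9 (EXEC): [IRQ1] PC=1: INC 4 -> ACC=14 [depth=1]
Event 10 (EXEC): [IRQ1] PC=2: IRET -> resume MAIN at PC=1 (depth now 0) [depth=0]
Event 11 (INT 2): INT 2 arrives: push (MAIN, PC=1), enter IRQ2 at PC=0 (depth now 1) [depth=1]
Event 12 (EXEC): [IRQ2] PC=0: INC 1 -> ACC=15 [depth=1]
Event 13 (INT 2): INT 2 arrives: push (IRQ2, PC=1), enter IRQ2 at PC=0 (depth now 2) [depth=2]
Event 14 (EXEC): [IRQ2] PC=0: INC 1 -> ACC=16 [depth=2]
Event 15 (EXEC): [IRQ2] PC=1: INC 3 -> ACC=19 [depth=2]
Event 16 (EXEC): [IRQ2] PC=2: INC 1 -> ACC=20 [depth=2]
Event 17 (EXEC): [IRQ2] PC=3: IRET -> resume IRQ2 at PC=1 (depth now 1) [depth=1]
Event 18 (EXEC): [IRQ2] PC=1: INC 3 -> ACC=23 [depth=1]
Event 19 (INT 0): INT 0 arrives: push (IRQ2, PC=2), enter IRQ0 at PC=0 (depth now 2) [depth=2]
Event 20 (EXEC): [IRQ0] PC=0: DEC 2 -> ACC=21 [depth=2]
Event 21 (EXEC): [IRQ0] PC=1: DEC 4 -> ACC=17 [depth=2]
Event 22 (EXEC): [IRQ0] PC=2: DEC 4 -> ACC=13 [depth=2]
Event 23 (EXEC): [IRQ0] PC=3: IRET -> resume IRQ2 at PC=2 (depth now 1) [depth=1]
Event 24 (EXEC): [IRQ2] PC=2: INC 1 -> ACC=14 [depth=1]
Event 25 (EXEC): [IRQ2] PC=3: IRET -> resume MAIN at PC=1 (depth now 0) [depth=0]
Event 26 (EXEC): [MAIN] PC=1: INC 2 -> ACC=16 [depth=0]
Event 27 (EXEC): [MAIN] PC=2: INC 3 -> ACC=19 [depth=0]
Event 28 (EXEC): [MAIN] PC=3: INC 2 -> ACC=21 [depth=0]
Event 29 (EXEC): [MAIN] PC=4: NOP [depth=0]
Event 30 (EXEC): [MAIN] PC=5: HALT [depth=0]
Max depth observed: 2

Answer: 2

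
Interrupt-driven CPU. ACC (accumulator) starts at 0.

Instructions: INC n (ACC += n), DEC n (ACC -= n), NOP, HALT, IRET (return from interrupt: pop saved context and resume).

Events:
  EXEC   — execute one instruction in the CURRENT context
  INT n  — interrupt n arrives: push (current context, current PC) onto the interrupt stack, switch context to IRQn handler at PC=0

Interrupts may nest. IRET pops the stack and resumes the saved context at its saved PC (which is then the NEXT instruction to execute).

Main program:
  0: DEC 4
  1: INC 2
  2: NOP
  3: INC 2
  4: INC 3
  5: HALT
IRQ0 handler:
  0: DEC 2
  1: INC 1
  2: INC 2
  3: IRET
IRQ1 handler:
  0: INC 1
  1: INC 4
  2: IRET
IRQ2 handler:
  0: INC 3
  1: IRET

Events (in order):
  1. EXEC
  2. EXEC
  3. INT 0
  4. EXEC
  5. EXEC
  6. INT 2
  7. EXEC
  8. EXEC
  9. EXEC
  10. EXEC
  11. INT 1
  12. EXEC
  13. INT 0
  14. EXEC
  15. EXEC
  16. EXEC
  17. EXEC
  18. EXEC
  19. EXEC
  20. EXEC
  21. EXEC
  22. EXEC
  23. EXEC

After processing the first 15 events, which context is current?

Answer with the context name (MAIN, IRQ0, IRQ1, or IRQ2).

Answer: IRQ0

Derivation:
Event 1 (EXEC): [MAIN] PC=0: DEC 4 -> ACC=-4
Event 2 (EXEC): [MAIN] PC=1: INC 2 -> ACC=-2
Event 3 (INT 0): INT 0 arrives: push (MAIN, PC=2), enter IRQ0 at PC=0 (depth now 1)
Event 4 (EXEC): [IRQ0] PC=0: DEC 2 -> ACC=-4
Event 5 (EXEC): [IRQ0] PC=1: INC 1 -> ACC=-3
Event 6 (INT 2): INT 2 arrives: push (IRQ0, PC=2), enter IRQ2 at PC=0 (depth now 2)
Event 7 (EXEC): [IRQ2] PC=0: INC 3 -> ACC=0
Event 8 (EXEC): [IRQ2] PC=1: IRET -> resume IRQ0 at PC=2 (depth now 1)
Event 9 (EXEC): [IRQ0] PC=2: INC 2 -> ACC=2
Event 10 (EXEC): [IRQ0] PC=3: IRET -> resume MAIN at PC=2 (depth now 0)
Event 11 (INT 1): INT 1 arrives: push (MAIN, PC=2), enter IRQ1 at PC=0 (depth now 1)
Event 12 (EXEC): [IRQ1] PC=0: INC 1 -> ACC=3
Event 13 (INT 0): INT 0 arrives: push (IRQ1, PC=1), enter IRQ0 at PC=0 (depth now 2)
Event 14 (EXEC): [IRQ0] PC=0: DEC 2 -> ACC=1
Event 15 (EXEC): [IRQ0] PC=1: INC 1 -> ACC=2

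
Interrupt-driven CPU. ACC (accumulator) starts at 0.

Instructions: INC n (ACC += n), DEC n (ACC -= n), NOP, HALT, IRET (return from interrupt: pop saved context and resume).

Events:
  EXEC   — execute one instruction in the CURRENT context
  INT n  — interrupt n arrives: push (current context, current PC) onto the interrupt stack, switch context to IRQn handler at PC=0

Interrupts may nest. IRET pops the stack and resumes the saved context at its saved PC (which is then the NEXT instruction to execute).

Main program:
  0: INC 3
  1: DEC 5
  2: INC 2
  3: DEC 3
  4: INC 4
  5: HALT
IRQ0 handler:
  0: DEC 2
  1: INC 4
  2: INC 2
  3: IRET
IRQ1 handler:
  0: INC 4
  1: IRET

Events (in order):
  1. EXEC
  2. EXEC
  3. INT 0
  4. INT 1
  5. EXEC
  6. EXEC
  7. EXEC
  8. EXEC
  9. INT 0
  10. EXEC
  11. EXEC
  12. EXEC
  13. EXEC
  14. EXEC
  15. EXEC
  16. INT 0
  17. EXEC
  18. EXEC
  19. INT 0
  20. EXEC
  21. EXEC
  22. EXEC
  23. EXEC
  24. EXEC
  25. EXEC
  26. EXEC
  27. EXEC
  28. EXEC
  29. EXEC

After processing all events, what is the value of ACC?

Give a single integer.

Answer: 21

Derivation:
Event 1 (EXEC): [MAIN] PC=0: INC 3 -> ACC=3
Event 2 (EXEC): [MAIN] PC=1: DEC 5 -> ACC=-2
Event 3 (INT 0): INT 0 arrives: push (MAIN, PC=2), enter IRQ0 at PC=0 (depth now 1)
Event 4 (INT 1): INT 1 arrives: push (IRQ0, PC=0), enter IRQ1 at PC=0 (depth now 2)
Event 5 (EXEC): [IRQ1] PC=0: INC 4 -> ACC=2
Event 6 (EXEC): [IRQ1] PC=1: IRET -> resume IRQ0 at PC=0 (depth now 1)
Event 7 (EXEC): [IRQ0] PC=0: DEC 2 -> ACC=0
Event 8 (EXEC): [IRQ0] PC=1: INC 4 -> ACC=4
Event 9 (INT 0): INT 0 arrives: push (IRQ0, PC=2), enter IRQ0 at PC=0 (depth now 2)
Event 10 (EXEC): [IRQ0] PC=0: DEC 2 -> ACC=2
Event 11 (EXEC): [IRQ0] PC=1: INC 4 -> ACC=6
Event 12 (EXEC): [IRQ0] PC=2: INC 2 -> ACC=8
Event 13 (EXEC): [IRQ0] PC=3: IRET -> resume IRQ0 at PC=2 (depth now 1)
Event 14 (EXEC): [IRQ0] PC=2: INC 2 -> ACC=10
Event 15 (EXEC): [IRQ0] PC=3: IRET -> resume MAIN at PC=2 (depth now 0)
Event 16 (INT 0): INT 0 arrives: push (MAIN, PC=2), enter IRQ0 at PC=0 (depth now 1)
Event 17 (EXEC): [IRQ0] PC=0: DEC 2 -> ACC=8
Event 18 (EXEC): [IRQ0] PC=1: INC 4 -> ACC=12
Event 19 (INT 0): INT 0 arrives: push (IRQ0, PC=2), enter IRQ0 at PC=0 (depth now 2)
Event 20 (EXEC): [IRQ0] PC=0: DEC 2 -> ACC=10
Event 21 (EXEC): [IRQ0] PC=1: INC 4 -> ACC=14
Event 22 (EXEC): [IRQ0] PC=2: INC 2 -> ACC=16
Event 23 (EXEC): [IRQ0] PC=3: IRET -> resume IRQ0 at PC=2 (depth now 1)
Event 24 (EXEC): [IRQ0] PC=2: INC 2 -> ACC=18
Event 25 (EXEC): [IRQ0] PC=3: IRET -> resume MAIN at PC=2 (depth now 0)
Event 26 (EXEC): [MAIN] PC=2: INC 2 -> ACC=20
Event 27 (EXEC): [MAIN] PC=3: DEC 3 -> ACC=17
Event 28 (EXEC): [MAIN] PC=4: INC 4 -> ACC=21
Event 29 (EXEC): [MAIN] PC=5: HALT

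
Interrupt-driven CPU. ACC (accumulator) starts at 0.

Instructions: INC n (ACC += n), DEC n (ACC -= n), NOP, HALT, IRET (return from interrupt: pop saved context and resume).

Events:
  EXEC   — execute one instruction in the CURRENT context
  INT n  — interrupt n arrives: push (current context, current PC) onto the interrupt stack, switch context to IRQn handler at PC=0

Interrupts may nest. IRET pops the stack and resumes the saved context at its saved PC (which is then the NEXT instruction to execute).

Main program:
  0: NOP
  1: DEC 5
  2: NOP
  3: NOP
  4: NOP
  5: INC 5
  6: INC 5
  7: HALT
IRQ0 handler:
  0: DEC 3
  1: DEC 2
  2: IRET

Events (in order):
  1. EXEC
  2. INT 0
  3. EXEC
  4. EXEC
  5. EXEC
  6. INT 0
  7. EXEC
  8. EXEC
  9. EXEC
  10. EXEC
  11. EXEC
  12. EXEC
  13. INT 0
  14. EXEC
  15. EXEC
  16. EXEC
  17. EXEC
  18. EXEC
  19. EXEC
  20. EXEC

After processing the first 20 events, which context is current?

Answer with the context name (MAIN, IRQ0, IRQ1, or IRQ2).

Answer: MAIN

Derivation:
Event 1 (EXEC): [MAIN] PC=0: NOP
Event 2 (INT 0): INT 0 arrives: push (MAIN, PC=1), enter IRQ0 at PC=0 (depth now 1)
Event 3 (EXEC): [IRQ0] PC=0: DEC 3 -> ACC=-3
Event 4 (EXEC): [IRQ0] PC=1: DEC 2 -> ACC=-5
Event 5 (EXEC): [IRQ0] PC=2: IRET -> resume MAIN at PC=1 (depth now 0)
Event 6 (INT 0): INT 0 arrives: push (MAIN, PC=1), enter IRQ0 at PC=0 (depth now 1)
Event 7 (EXEC): [IRQ0] PC=0: DEC 3 -> ACC=-8
Event 8 (EXEC): [IRQ0] PC=1: DEC 2 -> ACC=-10
Event 9 (EXEC): [IRQ0] PC=2: IRET -> resume MAIN at PC=1 (depth now 0)
Event 10 (EXEC): [MAIN] PC=1: DEC 5 -> ACC=-15
Event 11 (EXEC): [MAIN] PC=2: NOP
Event 12 (EXEC): [MAIN] PC=3: NOP
Event 13 (INT 0): INT 0 arrives: push (MAIN, PC=4), enter IRQ0 at PC=0 (depth now 1)
Event 14 (EXEC): [IRQ0] PC=0: DEC 3 -> ACC=-18
Event 15 (EXEC): [IRQ0] PC=1: DEC 2 -> ACC=-20
Event 16 (EXEC): [IRQ0] PC=2: IRET -> resume MAIN at PC=4 (depth now 0)
Event 17 (EXEC): [MAIN] PC=4: NOP
Event 18 (EXEC): [MAIN] PC=5: INC 5 -> ACC=-15
Event 19 (EXEC): [MAIN] PC=6: INC 5 -> ACC=-10
Event 20 (EXEC): [MAIN] PC=7: HALT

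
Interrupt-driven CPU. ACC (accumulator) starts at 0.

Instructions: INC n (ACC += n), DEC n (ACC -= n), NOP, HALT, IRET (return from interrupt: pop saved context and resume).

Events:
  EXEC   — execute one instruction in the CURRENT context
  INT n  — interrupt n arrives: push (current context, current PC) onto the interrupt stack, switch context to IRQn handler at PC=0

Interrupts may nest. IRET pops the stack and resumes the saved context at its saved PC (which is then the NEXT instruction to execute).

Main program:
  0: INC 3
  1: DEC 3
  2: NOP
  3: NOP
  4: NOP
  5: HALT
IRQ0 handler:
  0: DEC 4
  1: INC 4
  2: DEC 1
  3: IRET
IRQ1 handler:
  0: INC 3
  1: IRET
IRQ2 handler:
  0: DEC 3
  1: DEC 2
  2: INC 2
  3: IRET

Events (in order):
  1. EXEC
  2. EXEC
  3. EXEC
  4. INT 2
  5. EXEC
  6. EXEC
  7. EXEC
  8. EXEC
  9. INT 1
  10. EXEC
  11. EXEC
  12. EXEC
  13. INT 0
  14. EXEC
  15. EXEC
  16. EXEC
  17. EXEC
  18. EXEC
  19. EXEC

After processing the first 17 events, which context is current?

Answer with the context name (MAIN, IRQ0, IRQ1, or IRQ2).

Answer: MAIN

Derivation:
Event 1 (EXEC): [MAIN] PC=0: INC 3 -> ACC=3
Event 2 (EXEC): [MAIN] PC=1: DEC 3 -> ACC=0
Event 3 (EXEC): [MAIN] PC=2: NOP
Event 4 (INT 2): INT 2 arrives: push (MAIN, PC=3), enter IRQ2 at PC=0 (depth now 1)
Event 5 (EXEC): [IRQ2] PC=0: DEC 3 -> ACC=-3
Event 6 (EXEC): [IRQ2] PC=1: DEC 2 -> ACC=-5
Event 7 (EXEC): [IRQ2] PC=2: INC 2 -> ACC=-3
Event 8 (EXEC): [IRQ2] PC=3: IRET -> resume MAIN at PC=3 (depth now 0)
Event 9 (INT 1): INT 1 arrives: push (MAIN, PC=3), enter IRQ1 at PC=0 (depth now 1)
Event 10 (EXEC): [IRQ1] PC=0: INC 3 -> ACC=0
Event 11 (EXEC): [IRQ1] PC=1: IRET -> resume MAIN at PC=3 (depth now 0)
Event 12 (EXEC): [MAIN] PC=3: NOP
Event 13 (INT 0): INT 0 arrives: push (MAIN, PC=4), enter IRQ0 at PC=0 (depth now 1)
Event 14 (EXEC): [IRQ0] PC=0: DEC 4 -> ACC=-4
Event 15 (EXEC): [IRQ0] PC=1: INC 4 -> ACC=0
Event 16 (EXEC): [IRQ0] PC=2: DEC 1 -> ACC=-1
Event 17 (EXEC): [IRQ0] PC=3: IRET -> resume MAIN at PC=4 (depth now 0)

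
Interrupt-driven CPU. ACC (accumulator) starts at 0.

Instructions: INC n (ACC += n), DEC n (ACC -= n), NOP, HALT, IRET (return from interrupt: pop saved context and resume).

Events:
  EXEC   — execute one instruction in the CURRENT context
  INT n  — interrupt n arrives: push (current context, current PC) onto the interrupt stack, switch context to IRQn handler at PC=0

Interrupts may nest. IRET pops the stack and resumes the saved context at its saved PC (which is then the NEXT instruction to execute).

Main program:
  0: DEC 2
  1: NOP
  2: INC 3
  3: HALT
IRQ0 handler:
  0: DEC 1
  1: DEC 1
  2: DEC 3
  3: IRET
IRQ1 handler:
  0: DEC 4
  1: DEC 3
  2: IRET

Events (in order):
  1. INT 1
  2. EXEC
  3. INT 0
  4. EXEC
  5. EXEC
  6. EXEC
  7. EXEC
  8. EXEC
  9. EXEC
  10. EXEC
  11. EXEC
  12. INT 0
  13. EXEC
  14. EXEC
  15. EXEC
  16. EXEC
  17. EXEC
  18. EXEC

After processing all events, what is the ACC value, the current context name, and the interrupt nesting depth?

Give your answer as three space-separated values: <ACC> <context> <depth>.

Answer: -16 MAIN 0

Derivation:
Event 1 (INT 1): INT 1 arrives: push (MAIN, PC=0), enter IRQ1 at PC=0 (depth now 1)
Event 2 (EXEC): [IRQ1] PC=0: DEC 4 -> ACC=-4
Event 3 (INT 0): INT 0 arrives: push (IRQ1, PC=1), enter IRQ0 at PC=0 (depth now 2)
Event 4 (EXEC): [IRQ0] PC=0: DEC 1 -> ACC=-5
Event 5 (EXEC): [IRQ0] PC=1: DEC 1 -> ACC=-6
Event 6 (EXEC): [IRQ0] PC=2: DEC 3 -> ACC=-9
Event 7 (EXEC): [IRQ0] PC=3: IRET -> resume IRQ1 at PC=1 (depth now 1)
Event 8 (EXEC): [IRQ1] PC=1: DEC 3 -> ACC=-12
Event 9 (EXEC): [IRQ1] PC=2: IRET -> resume MAIN at PC=0 (depth now 0)
Event 10 (EXEC): [MAIN] PC=0: DEC 2 -> ACC=-14
Event 11 (EXEC): [MAIN] PC=1: NOP
Event 12 (INT 0): INT 0 arrives: push (MAIN, PC=2), enter IRQ0 at PC=0 (depth now 1)
Event 13 (EXEC): [IRQ0] PC=0: DEC 1 -> ACC=-15
Event 14 (EXEC): [IRQ0] PC=1: DEC 1 -> ACC=-16
Event 15 (EXEC): [IRQ0] PC=2: DEC 3 -> ACC=-19
Event 16 (EXEC): [IRQ0] PC=3: IRET -> resume MAIN at PC=2 (depth now 0)
Event 17 (EXEC): [MAIN] PC=2: INC 3 -> ACC=-16
Event 18 (EXEC): [MAIN] PC=3: HALT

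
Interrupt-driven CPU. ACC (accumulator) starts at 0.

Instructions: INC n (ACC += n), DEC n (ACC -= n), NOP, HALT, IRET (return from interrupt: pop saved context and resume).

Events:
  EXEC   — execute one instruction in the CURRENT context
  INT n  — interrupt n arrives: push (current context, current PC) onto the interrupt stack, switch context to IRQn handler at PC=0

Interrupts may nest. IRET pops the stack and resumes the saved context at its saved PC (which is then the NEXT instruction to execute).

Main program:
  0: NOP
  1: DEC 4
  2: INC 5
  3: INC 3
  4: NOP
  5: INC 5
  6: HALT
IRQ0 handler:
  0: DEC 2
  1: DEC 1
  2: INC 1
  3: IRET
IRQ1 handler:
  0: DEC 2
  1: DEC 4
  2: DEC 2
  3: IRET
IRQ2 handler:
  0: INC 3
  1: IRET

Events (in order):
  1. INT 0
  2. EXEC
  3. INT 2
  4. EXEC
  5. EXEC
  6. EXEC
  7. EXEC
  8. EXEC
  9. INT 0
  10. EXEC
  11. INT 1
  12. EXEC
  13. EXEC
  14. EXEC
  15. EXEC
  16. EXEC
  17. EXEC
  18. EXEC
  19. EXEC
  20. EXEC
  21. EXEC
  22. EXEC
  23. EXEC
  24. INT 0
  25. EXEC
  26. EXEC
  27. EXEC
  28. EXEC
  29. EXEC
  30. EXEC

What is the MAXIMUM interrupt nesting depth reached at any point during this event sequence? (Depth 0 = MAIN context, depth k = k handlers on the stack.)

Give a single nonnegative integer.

Answer: 2

Derivation:
Event 1 (INT 0): INT 0 arrives: push (MAIN, PC=0), enter IRQ0 at PC=0 (depth now 1) [depth=1]
Event 2 (EXEC): [IRQ0] PC=0: DEC 2 -> ACC=-2 [depth=1]
Event 3 (INT 2): INT 2 arrives: push (IRQ0, PC=1), enter IRQ2 at PC=0 (depth now 2) [depth=2]
Event 4 (EXEC): [IRQ2] PC=0: INC 3 -> ACC=1 [depth=2]
Event 5 (EXEC): [IRQ2] PC=1: IRET -> resume IRQ0 at PC=1 (depth now 1) [depth=1]
Event 6 (EXEC): [IRQ0] PC=1: DEC 1 -> ACC=0 [depth=1]
Event 7 (EXEC): [IRQ0] PC=2: INC 1 -> ACC=1 [depth=1]
Event 8 (EXEC): [IRQ0] PC=3: IRET -> resume MAIN at PC=0 (depth now 0) [depth=0]
Event 9 (INT 0): INT 0 arrives: push (MAIN, PC=0), enter IRQ0 at PC=0 (depth now 1) [depth=1]
Event 10 (EXEC): [IRQ0] PC=0: DEC 2 -> ACC=-1 [depth=1]
Event 11 (INT 1): INT 1 arrives: push (IRQ0, PC=1), enter IRQ1 at PC=0 (depth now 2) [depth=2]
Event 12 (EXEC): [IRQ1] PC=0: DEC 2 -> ACC=-3 [depth=2]
Event 13 (EXEC): [IRQ1] PC=1: DEC 4 -> ACC=-7 [depth=2]
Event 14 (EXEC): [IRQ1] PC=2: DEC 2 -> ACC=-9 [depth=2]
Event 15 (EXEC): [IRQ1] PC=3: IRET -> resume IRQ0 at PC=1 (depth now 1) [depth=1]
Event 16 (EXEC): [IRQ0] PC=1: DEC 1 -> ACC=-10 [depth=1]
Event 17 (EXEC): [IRQ0] PC=2: INC 1 -> ACC=-9 [depth=1]
Event 18 (EXEC): [IRQ0] PC=3: IRET -> resume MAIN at PC=0 (depth now 0) [depth=0]
Event 19 (EXEC): [MAIN] PC=0: NOP [depth=0]
Event 20 (EXEC): [MAIN] PC=1: DEC 4 -> ACC=-13 [depth=0]
Event 21 (EXEC): [MAIN] PC=2: INC 5 -> ACC=-8 [depth=0]
Event 22 (EXEC): [MAIN] PC=3: INC 3 -> ACC=-5 [depth=0]
Event 23 (EXEC): [MAIN] PC=4: NOP [depth=0]
Event 24 (INT 0): INT 0 arrives: push (MAIN, PC=5), enter IRQ0 at PC=0 (depth now 1) [depth=1]
Event 25 (EXEC): [IRQ0] PC=0: DEC 2 -> ACC=-7 [depth=1]
Event 26 (EXEC): [IRQ0] PC=1: DEC 1 -> ACC=-8 [depth=1]
Event 27 (EXEC): [IRQ0] PC=2: INC 1 -> ACC=-7 [depth=1]
Event 28 (EXEC): [IRQ0] PC=3: IRET -> resume MAIN at PC=5 (depth now 0) [depth=0]
Event 29 (EXEC): [MAIN] PC=5: INC 5 -> ACC=-2 [depth=0]
Event 30 (EXEC): [MAIN] PC=6: HALT [depth=0]
Max depth observed: 2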